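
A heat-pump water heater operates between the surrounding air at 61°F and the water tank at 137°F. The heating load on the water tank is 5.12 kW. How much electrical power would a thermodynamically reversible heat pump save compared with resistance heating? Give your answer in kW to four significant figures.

4.468 kW

In absolute terms T_C = 289.26 K and T_H = 331.48 K, so ΔT = 42.22 K.
COP_Carnot = T_H/ΔT = 331.48/42.22 = 7.851.
Resistance heating needs Ẇ_res = Q̇_H = 5.120 kW; the reversible heat pump needs only Ẇ_hp = Q̇_H/COP = 0.6522 kW.
Saving = 5.120 − 0.6522 = 4.468 kW.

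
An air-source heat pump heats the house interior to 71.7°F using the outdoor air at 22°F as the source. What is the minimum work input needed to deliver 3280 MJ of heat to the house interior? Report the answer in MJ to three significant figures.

307 MJ

In absolute terms T_C = 267.59 K and T_H = 295.21 K, so ΔT = 27.61 K.
The reversible limit is COP_HP = T_H/ΔT = 10.69, so W_min = Q_H/COP = Q_H·ΔT/T_H.
W_min = 3280 × 27.61/295.21 = 306.8 MJ.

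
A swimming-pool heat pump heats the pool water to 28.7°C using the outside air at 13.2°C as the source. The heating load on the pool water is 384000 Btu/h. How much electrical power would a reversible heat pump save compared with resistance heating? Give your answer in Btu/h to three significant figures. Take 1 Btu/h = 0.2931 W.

364000 Btu/h

In absolute terms T_C = 286.35 K and T_H = 301.85 K, so ΔT = 15.50 K.
COP_Carnot = T_H/ΔT = 301.85/15.50 = 19.47.
Resistance heating needs Ẇ_res = Q̇_H = 384000 Btu/h; the reversible heat pump needs only Ẇ_hp = Q̇_H/COP = 19720 Btu/h.
Saving = 384000 − 19720 = 364300 Btu/h.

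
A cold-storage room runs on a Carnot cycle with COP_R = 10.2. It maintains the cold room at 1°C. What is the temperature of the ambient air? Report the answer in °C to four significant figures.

27.88 °C

COP_R = T_C/(T_H − T_C) gives T_H − T_C = T_C/COP.
With T_C = 274.15 K, T_H = 274.15 × (1 + 1/10.2) = 301.03 K.
Converting, 301.03 K = 27.88°C.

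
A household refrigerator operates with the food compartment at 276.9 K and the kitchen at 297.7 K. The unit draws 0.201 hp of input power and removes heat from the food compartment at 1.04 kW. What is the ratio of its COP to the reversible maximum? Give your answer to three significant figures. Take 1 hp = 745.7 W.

0.521

Converting, Q̇_C = 1.040 kW = 1.395 hp, so COP_actual = Q̇_C/Ẇ = 1.395/0.2010 = 6.939.
The reservoir spacing is ΔT = 297.7 − 276.9 = 20.80 K.
COP_Carnot = T_C/ΔT = 276.90/20.80 = 13.31.
η_II = COP_actual/COP_Carnot = 6.939/13.31 = 0.5212.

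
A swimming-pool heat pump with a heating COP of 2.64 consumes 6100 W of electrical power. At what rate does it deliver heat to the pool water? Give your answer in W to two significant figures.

16000 W

Q̇_H = COP_HP × Ẇ = 2.64 × 6100 = 16100 W.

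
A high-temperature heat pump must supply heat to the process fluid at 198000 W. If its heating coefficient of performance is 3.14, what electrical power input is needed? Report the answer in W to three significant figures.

63100 W

Ẇ = Q̇_H/COP_HP = 198000/3.14 = 63060 W.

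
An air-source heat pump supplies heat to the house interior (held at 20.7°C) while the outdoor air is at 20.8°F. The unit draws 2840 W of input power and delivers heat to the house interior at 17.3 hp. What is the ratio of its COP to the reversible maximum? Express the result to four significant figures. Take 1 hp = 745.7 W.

0.4162

Converting, Q̇_H = 17.30 hp = 12900 W, so COP_actual = Q̇_H/Ẇ = 12900/2840 = 4.542.
In absolute terms T_C = 266.93 K and T_H = 293.85 K, so ΔT = 26.92 K.
COP_Carnot = T_H/ΔT = 293.85/26.92 = 10.91.
η_II = COP_actual/COP_Carnot = 4.542/10.91 = 0.4162.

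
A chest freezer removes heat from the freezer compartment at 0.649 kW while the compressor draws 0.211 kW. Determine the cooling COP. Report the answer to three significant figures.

The first law gives Q̇_H = Q̇_C + Ẇ, so the three rates are Q̇_C = 0.6490, Q̇_H = 0.8600, Ẇ = 0.2110 kW.
COP_R = Q̇_C/Ẇ = 0.6490/0.2110 = 3.076.

3.08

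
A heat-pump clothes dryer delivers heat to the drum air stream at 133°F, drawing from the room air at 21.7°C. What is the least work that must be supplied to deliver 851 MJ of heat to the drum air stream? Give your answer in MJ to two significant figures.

89 MJ

In absolute terms T_C = 294.85 K and T_H = 329.26 K, so ΔT = 34.41 K.
The reversible limit is COP_HP = T_H/ΔT = 9.568, so W_min = Q_H/COP = Q_H·ΔT/T_H.
W_min = 851.0 × 34.41/329.26 = 88.94 MJ.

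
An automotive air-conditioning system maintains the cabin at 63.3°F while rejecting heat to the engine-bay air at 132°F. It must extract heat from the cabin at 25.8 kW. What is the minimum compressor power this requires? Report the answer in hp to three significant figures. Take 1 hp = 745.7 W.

In absolute terms T_C = 290.54 K and T_H = 328.71 K, so ΔT = 38.17 K.
COP_Carnot = T_C/ΔT = 290.54/38.17 = 7.612.
Ẇ_min = Q̇/COP_Carnot = 25.80/7.612 = 3.389 kW = 4.545 hp.

4.55 hp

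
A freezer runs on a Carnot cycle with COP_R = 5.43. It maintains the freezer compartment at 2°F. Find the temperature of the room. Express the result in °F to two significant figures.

COP_R = T_C/(T_H − T_C) gives T_H − T_C = T_C/COP.
With T_C = 256.48 K, T_H = 256.48 × (1 + 1/5.43) = 303.72 K.
Converting, 303.72 K = 87.02°F.

87 °F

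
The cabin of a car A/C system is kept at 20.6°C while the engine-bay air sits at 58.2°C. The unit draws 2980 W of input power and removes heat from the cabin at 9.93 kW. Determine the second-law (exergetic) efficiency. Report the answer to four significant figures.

Converting, Q̇_C = 9.930 kW = 9930 W, so COP_actual = Q̇_C/Ẇ = 9930/2980 = 3.332.
In absolute terms T_C = 293.75 K and T_H = 331.35 K, so ΔT = 37.60 K.
COP_Carnot = T_C/ΔT = 293.75/37.60 = 7.813.
η_II = COP_actual/COP_Carnot = 3.332/7.813 = 0.4265.

0.4265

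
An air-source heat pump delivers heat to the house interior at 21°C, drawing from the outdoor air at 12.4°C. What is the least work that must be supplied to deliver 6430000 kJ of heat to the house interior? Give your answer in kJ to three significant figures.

In absolute terms T_C = 285.55 K and T_H = 294.15 K, so ΔT = 8.600 K.
The reversible limit is COP_HP = T_H/ΔT = 34.20, so W_min = Q_H/COP = Q_H·ΔT/T_H.
W_min = 6430000 × 8.600/294.15 = 188000 kJ.

188000 kJ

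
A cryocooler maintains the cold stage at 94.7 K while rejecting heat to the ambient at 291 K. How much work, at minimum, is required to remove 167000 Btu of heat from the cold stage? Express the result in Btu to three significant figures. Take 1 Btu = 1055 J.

346000 Btu

The reservoir spacing is ΔT = 291 − 94.7 = 196.3 K.
The reversible limit is COP_R = T_C/ΔT = 0.4824, so W_min = Q_C/COP = Q_C·ΔT/T_C.
W_min = 167000 × 196.3/94.70 = 346200 Btu.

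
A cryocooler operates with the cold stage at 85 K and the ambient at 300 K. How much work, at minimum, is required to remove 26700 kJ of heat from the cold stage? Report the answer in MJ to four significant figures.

67.54 MJ

The reservoir spacing is ΔT = 300 − 85 = 215.0 K.
The reversible limit is COP_R = T_C/ΔT = 0.3953, so W_min = Q_C/COP = Q_C·ΔT/T_C.
W_min = 26700 × 215.0/85.00 = 67540 kJ = 67.54 MJ.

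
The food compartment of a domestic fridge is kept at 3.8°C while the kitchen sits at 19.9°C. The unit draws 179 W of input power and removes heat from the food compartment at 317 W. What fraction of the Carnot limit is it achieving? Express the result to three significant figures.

0.103

COP_actual = Q̇_C/Ẇ = 317.0/179.0 = 1.771.
In absolute terms T_C = 276.95 K and T_H = 293.05 K, so ΔT = 16.10 K.
COP_Carnot = T_C/ΔT = 276.95/16.10 = 17.20.
η_II = COP_actual/COP_Carnot = 1.771/17.20 = 0.1030.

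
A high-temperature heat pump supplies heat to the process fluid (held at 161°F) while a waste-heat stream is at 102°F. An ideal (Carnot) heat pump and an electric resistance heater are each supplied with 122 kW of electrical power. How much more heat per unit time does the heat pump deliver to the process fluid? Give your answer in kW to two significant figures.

In absolute terms T_C = 312.04 K and T_H = 344.82 K, so ΔT = 32.78 K.
COP_Carnot = T_H/ΔT = 344.82/32.78 = 10.52.
The heat pump delivers Q̇_H = COP × Ẇ = 1283 kW; the resistance heater delivers Ẇ = 122.0 kW.
Extra = (COP − 1)·Ẇ = 1161 kW.

1200 kW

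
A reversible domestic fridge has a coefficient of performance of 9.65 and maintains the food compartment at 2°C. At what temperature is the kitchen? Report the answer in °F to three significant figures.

COP_R = T_C/(T_H − T_C) gives T_H − T_C = T_C/COP.
With T_C = 275.15 K, T_H = 275.15 × (1 + 1/9.65) = 303.66 K.
Converting, 303.66 K = 86.92°F.

86.9 °F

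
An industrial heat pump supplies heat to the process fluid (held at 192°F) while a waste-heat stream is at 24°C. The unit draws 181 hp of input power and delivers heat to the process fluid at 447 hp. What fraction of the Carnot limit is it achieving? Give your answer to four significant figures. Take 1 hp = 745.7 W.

COP_actual = Q̇_H/Ẇ = 447.0/181.0 = 2.470.
In absolute terms T_C = 297.15 K and T_H = 362.04 K, so ΔT = 64.89 K.
COP_Carnot = T_H/ΔT = 362.04/64.89 = 5.579.
η_II = COP_actual/COP_Carnot = 2.470/5.579 = 0.4426.

0.4426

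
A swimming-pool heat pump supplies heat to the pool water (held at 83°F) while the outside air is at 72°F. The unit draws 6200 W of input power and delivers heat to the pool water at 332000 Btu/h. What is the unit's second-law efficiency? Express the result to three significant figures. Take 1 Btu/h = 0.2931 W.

Converting, Q̇_H = 332000 Btu/h = 97310 W, so COP_actual = Q̇_H/Ẇ = 97310/6200 = 15.70.
In absolute terms T_C = 295.37 K and T_H = 301.48 K, so ΔT = 6.111 K.
COP_Carnot = T_H/ΔT = 301.48/6.111 = 49.33.
η_II = COP_actual/COP_Carnot = 15.70/49.33 = 0.3181.

0.318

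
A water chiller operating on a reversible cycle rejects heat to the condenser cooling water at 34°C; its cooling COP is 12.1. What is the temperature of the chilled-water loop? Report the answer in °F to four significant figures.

For a Carnot refrigerator COP_R = T_C/(T_H − T_C), so T_C = COP·T_H/(1 + COP).
With T_H = 307.15 K, T_C = 12.1 × 307.15/13.10 = 283.70 K.
Converting, 283.70 K = 51.00°F.

51.00 °F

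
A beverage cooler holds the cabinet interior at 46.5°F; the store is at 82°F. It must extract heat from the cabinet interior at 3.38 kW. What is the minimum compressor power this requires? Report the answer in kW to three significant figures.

In absolute terms T_C = 281.21 K and T_H = 300.93 K, so ΔT = 19.72 K.
COP_Carnot = T_C/ΔT = 281.21/19.72 = 14.26.
Ẇ_min = Q̇/COP_Carnot = 3.380/14.26 = 0.2371 kW.

0.237 kW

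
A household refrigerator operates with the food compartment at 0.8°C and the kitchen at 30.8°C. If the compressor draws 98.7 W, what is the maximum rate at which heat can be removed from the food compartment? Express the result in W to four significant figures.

In absolute terms T_C = 273.95 K and T_H = 303.95 K, so ΔT = 30.00 K.
COP_Carnot = T_C/ΔT = 273.95/30.00 = 9.132.
Q̇_max = COP_Carnot × Ẇ = 9.132 × 98.70 W = 901.3 W.

901.3 W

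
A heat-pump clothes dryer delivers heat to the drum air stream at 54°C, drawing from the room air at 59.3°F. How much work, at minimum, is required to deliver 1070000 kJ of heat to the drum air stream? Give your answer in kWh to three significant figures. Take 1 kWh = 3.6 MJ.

35.3 kWh

In absolute terms T_C = 288.32 K and T_H = 327.15 K, so ΔT = 38.83 K.
The reversible limit is COP_HP = T_H/ΔT = 8.424, so W_min = Q_H/COP = Q_H·ΔT/T_H.
W_min = 1070000 × 38.83/327.15 = 127000 kJ = 35.28 kWh.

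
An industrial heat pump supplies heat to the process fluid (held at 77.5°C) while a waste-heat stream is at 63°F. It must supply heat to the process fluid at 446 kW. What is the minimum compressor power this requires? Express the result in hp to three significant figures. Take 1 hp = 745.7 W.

In absolute terms T_C = 290.37 K and T_H = 350.65 K, so ΔT = 60.28 K.
COP_Carnot = T_H/ΔT = 350.65/60.28 = 5.817.
Ẇ_min = Q̇/COP_Carnot = 446.0/5.817 = 76.67 kW = 102.8 hp.

103 hp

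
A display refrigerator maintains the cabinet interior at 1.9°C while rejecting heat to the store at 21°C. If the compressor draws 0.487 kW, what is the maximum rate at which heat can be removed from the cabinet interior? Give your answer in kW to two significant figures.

In absolute terms T_C = 275.05 K and T_H = 294.15 K, so ΔT = 19.10 K.
COP_Carnot = T_C/ΔT = 275.05/19.10 = 14.40.
Q̇_max = COP_Carnot × Ẇ = 14.40 × 0.4870 kW = 7.013 kW.

7.0 kW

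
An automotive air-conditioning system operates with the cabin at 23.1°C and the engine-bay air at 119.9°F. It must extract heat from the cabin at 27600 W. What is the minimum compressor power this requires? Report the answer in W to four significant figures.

2397 W

In absolute terms T_C = 296.25 K and T_H = 321.98 K, so ΔT = 25.73 K.
COP_Carnot = T_C/ΔT = 296.25/25.73 = 11.51.
Ẇ_min = Q̇/COP_Carnot = 27600/11.51 = 2397 W.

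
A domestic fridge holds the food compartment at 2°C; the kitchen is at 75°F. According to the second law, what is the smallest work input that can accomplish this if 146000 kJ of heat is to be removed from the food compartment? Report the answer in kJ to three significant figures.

In absolute terms T_C = 275.15 K and T_H = 297.04 K, so ΔT = 21.89 K.
The reversible limit is COP_R = T_C/ΔT = 12.57, so W_min = Q_C/COP = Q_C·ΔT/T_C.
W_min = 146000 × 21.89/275.15 = 11610 kJ.

11600 kJ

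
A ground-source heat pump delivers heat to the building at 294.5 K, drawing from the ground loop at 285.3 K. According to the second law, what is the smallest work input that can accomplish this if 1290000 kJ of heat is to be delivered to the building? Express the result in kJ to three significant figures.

40300 kJ

The reservoir spacing is ΔT = 294.5 − 285.3 = 9.200 K.
The reversible limit is COP_HP = T_H/ΔT = 32.01, so W_min = Q_H/COP = Q_H·ΔT/T_H.
W_min = 1290000 × 9.200/294.50 = 40300 kJ.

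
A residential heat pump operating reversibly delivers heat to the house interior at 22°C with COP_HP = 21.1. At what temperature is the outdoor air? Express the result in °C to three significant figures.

8.01 °C

COP_HP = T_H/(T_H − T_C) gives T_H − T_C = T_H/COP.
With T_H = 295.15 K, T_C = 295.15 × (1 − 1/21.1) = 281.16 K.
Converting, 281.16 K = 8.01°C.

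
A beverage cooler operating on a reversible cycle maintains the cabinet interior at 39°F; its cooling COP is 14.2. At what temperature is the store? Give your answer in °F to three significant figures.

COP_R = T_C/(T_H − T_C) gives T_H − T_C = T_C/COP.
With T_C = 277.04 K, T_H = 277.04 × (1 + 1/14.2) = 296.55 K.
Converting, 296.55 K = 74.12°F.

74.1 °F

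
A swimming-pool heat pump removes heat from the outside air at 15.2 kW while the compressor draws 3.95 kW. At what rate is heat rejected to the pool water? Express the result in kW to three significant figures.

For a cyclic device the first law requires Q̇_H = Q̇_C + Ẇ.
Q̇_H = Q̇_C + Ẇ = 19.15 kW.

19.2 kW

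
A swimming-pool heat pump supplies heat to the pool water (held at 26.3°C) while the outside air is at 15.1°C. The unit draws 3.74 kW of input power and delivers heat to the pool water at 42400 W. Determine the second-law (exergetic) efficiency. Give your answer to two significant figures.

0.42

Converting, Q̇_H = 42400 W = 42.40 kW, so COP_actual = Q̇_H/Ẇ = 42.40/3.740 = 11.34.
In absolute terms T_C = 288.25 K and T_H = 299.45 K, so ΔT = 11.20 K.
COP_Carnot = T_H/ΔT = 299.45/11.20 = 26.74.
η_II = COP_actual/COP_Carnot = 11.34/26.74 = 0.4240.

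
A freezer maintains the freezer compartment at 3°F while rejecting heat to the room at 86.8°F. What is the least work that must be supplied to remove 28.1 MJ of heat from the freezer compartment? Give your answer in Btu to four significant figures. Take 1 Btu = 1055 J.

4824 Btu

In absolute terms T_C = 257.04 K and T_H = 303.59 K, so ΔT = 46.56 K.
The reversible limit is COP_R = T_C/ΔT = 5.521, so W_min = Q_C/COP = Q_C·ΔT/T_C.
W_min = 28.10 × 46.56/257.04 = 5.090 MJ = 4824 Btu.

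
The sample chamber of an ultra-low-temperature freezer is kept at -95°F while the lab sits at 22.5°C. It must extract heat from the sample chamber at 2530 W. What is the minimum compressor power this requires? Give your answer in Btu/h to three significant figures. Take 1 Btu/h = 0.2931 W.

3960 Btu/h

In absolute terms T_C = 202.59 K and T_H = 295.65 K, so ΔT = 93.06 K.
COP_Carnot = T_C/ΔT = 202.59/93.06 = 2.177.
Ẇ_min = Q̇/COP_Carnot = 2530/2.177 = 1162 W = 3965 Btu/h.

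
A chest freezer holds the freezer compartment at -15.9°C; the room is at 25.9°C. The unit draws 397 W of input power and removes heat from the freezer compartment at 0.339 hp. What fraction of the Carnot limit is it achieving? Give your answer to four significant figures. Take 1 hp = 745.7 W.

Converting, Q̇_C = 0.3390 hp = 252.8 W, so COP_actual = Q̇_C/Ẇ = 252.8/397.0 = 0.6368.
In absolute terms T_C = 257.25 K and T_H = 299.05 K, so ΔT = 41.80 K.
COP_Carnot = T_C/ΔT = 257.25/41.80 = 6.154.
η_II = COP_actual/COP_Carnot = 0.6368/6.154 = 0.1035.

0.1035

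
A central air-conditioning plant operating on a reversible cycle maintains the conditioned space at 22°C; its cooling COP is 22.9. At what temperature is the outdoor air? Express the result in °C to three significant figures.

34.9 °C

COP_R = T_C/(T_H − T_C) gives T_H − T_C = T_C/COP.
With T_C = 295.15 K, T_H = 295.15 × (1 + 1/22.9) = 308.04 K.
Converting, 308.04 K = 34.89°C.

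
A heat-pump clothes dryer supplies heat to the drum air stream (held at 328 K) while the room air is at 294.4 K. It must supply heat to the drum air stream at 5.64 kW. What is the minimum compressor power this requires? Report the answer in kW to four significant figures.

The reservoir spacing is ΔT = 328 − 294.4 = 33.60 K.
COP_Carnot = T_H/ΔT = 328.00/33.60 = 9.762.
Ẇ_min = Q̇/COP_Carnot = 5.640/9.762 = 0.5778 kW.

0.5778 kW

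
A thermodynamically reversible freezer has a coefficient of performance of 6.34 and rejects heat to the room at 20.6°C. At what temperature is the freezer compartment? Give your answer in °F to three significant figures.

-2.96 °F

For a Carnot refrigerator COP_R = T_C/(T_H − T_C), so T_C = COP·T_H/(1 + COP).
With T_H = 293.75 K, T_C = 6.34 × 293.75/7.340 = 253.73 K.
Converting, 253.73 K = -2.96°F.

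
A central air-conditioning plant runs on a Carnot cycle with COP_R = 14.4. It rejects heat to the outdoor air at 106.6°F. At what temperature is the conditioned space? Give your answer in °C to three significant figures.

21.0 °C

For a Carnot refrigerator COP_R = T_C/(T_H − T_C), so T_C = COP·T_H/(1 + COP).
With T_H = 314.59 K, T_C = 14.4 × 314.59/15.40 = 294.17 K.
Converting, 294.17 K = 21.02°C.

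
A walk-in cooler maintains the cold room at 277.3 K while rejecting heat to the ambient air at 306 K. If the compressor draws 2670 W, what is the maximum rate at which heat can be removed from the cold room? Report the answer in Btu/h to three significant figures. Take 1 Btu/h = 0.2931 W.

88000 Btu/h

The reservoir spacing is ΔT = 306 − 277.3 = 28.70 K.
COP_Carnot = T_C/ΔT = 277.30/28.70 = 9.662.
Q̇_max = COP_Carnot × Ẇ = 9.662 × 2670 W = 25800 W = 88020 Btu/h.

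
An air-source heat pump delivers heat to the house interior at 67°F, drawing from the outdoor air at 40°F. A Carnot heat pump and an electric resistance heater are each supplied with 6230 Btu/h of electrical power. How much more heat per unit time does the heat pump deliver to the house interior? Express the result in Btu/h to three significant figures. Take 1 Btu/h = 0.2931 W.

115000 Btu/h

In absolute terms T_C = 277.59 K and T_H = 292.59 K, so ΔT = 15.00 K.
COP_Carnot = T_H/ΔT = 292.59/15.00 = 19.51.
The heat pump delivers Q̇_H = COP × Ẇ = 121500 Btu/h; the resistance heater delivers Ẇ = 6230 Btu/h.
Extra = (COP − 1)·Ẇ = 115300 Btu/h.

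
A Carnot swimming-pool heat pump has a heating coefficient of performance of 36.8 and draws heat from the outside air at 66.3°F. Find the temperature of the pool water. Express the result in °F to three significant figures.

81.0 °F

COP_HP = T_H/(T_H − T_C) rearranges to T_H = COP·T_C/(COP − 1).
With T_C = 292.21 K, T_H = 36.8 × 292.21/35.80 = 300.37 K.
Converting, 300.37 K = 80.99°F.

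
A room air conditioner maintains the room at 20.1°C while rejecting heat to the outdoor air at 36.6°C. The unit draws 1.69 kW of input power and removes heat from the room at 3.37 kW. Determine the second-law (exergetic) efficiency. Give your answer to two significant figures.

COP_actual = Q̇_C/Ẇ = 3.370/1.690 = 1.994.
In absolute terms T_C = 293.25 K and T_H = 309.75 K, so ΔT = 16.50 K.
COP_Carnot = T_C/ΔT = 293.25/16.50 = 17.77.
η_II = COP_actual/COP_Carnot = 1.994/17.77 = 0.1122.

0.11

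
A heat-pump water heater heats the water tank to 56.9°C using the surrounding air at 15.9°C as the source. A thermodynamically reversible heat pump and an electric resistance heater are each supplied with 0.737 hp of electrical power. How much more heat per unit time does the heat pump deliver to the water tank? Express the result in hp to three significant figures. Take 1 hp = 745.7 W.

5.20 hp

In absolute terms T_C = 289.05 K and T_H = 330.05 K, so ΔT = 41.00 K.
COP_Carnot = T_H/ΔT = 330.05/41.00 = 8.050.
The heat pump delivers Q̇_H = COP × Ẇ = 5.933 hp; the resistance heater delivers Ẇ = 0.7370 hp.
Extra = (COP − 1)·Ẇ = 5.196 hp.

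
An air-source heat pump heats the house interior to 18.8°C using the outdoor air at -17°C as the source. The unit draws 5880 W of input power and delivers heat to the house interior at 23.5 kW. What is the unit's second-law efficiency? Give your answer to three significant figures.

0.490

Converting, Q̇_H = 23.50 kW = 23500 W, so COP_actual = Q̇_H/Ẇ = 23500/5880 = 3.997.
In absolute terms T_C = 256.15 K and T_H = 291.95 K, so ΔT = 35.80 K.
COP_Carnot = T_H/ΔT = 291.95/35.80 = 8.155.
η_II = COP_actual/COP_Carnot = 3.997/8.155 = 0.4901.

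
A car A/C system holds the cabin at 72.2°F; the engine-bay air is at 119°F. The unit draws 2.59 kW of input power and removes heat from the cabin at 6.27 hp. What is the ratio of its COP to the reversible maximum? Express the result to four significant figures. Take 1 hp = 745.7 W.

Converting, Q̇_C = 6.270 hp = 4.676 kW, so COP_actual = Q̇_C/Ẇ = 4.676/2.590 = 1.805.
In absolute terms T_C = 295.48 K and T_H = 321.48 K, so ΔT = 26.00 K.
COP_Carnot = T_C/ΔT = 295.48/26.00 = 11.36.
η_II = COP_actual/COP_Carnot = 1.805/11.36 = 0.1588.

0.1588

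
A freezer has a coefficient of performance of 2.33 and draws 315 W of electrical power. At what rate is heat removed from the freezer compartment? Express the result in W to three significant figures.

Q̇_C = COP × Ẇ = 2.33 × 315.0 = 734.0 W.

734 W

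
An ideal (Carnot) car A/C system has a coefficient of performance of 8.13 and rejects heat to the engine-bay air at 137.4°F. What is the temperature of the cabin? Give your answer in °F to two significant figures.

72 °F

For a Carnot refrigerator COP_R = T_C/(T_H − T_C), so T_C = COP·T_H/(1 + COP).
With T_H = 331.71 K, T_C = 8.13 × 331.71/9.130 = 295.37 K.
Converting, 295.37 K = 72.00°F.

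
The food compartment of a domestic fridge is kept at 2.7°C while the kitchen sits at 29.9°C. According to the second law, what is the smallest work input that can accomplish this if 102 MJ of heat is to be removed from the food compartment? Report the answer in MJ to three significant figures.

In absolute terms T_C = 275.85 K and T_H = 303.05 K, so ΔT = 27.20 K.
The reversible limit is COP_R = T_C/ΔT = 10.14, so W_min = Q_C/COP = Q_C·ΔT/T_C.
W_min = 102.0 × 27.20/275.85 = 10.06 MJ.

10.1 MJ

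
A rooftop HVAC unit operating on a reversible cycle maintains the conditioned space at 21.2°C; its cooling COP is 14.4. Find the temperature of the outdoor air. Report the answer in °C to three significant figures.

COP_R = T_C/(T_H − T_C) gives T_H − T_C = T_C/COP.
With T_C = 294.35 K, T_H = 294.35 × (1 + 1/14.4) = 314.79 K.
Converting, 314.79 K = 41.64°C.

41.6 °C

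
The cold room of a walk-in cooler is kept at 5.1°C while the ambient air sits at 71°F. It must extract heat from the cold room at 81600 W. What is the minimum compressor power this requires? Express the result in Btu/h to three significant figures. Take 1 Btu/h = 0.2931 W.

In absolute terms T_C = 278.25 K and T_H = 294.82 K, so ΔT = 16.57 K.
COP_Carnot = T_C/ΔT = 278.25/16.57 = 16.80.
Ẇ_min = Q̇/COP_Carnot = 81600/16.80 = 4858 W = 16580 Btu/h.

16600 Btu/h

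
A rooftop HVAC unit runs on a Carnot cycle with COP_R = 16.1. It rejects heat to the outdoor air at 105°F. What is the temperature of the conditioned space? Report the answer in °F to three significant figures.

72.0 °F

For a Carnot refrigerator COP_R = T_C/(T_H − T_C), so T_C = COP·T_H/(1 + COP).
With T_H = 313.71 K, T_C = 16.1 × 313.71/17.10 = 295.36 K.
Converting, 295.36 K = 71.98°F.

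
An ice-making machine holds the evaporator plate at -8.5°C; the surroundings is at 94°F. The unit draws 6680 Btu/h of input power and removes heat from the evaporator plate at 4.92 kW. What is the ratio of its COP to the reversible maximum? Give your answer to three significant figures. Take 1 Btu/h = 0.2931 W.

0.408

Converting, Q̇_C = 4.920 kW = 16790 Btu/h, so COP_actual = Q̇_C/Ẇ = 16790/6680 = 2.513.
In absolute terms T_C = 264.65 K and T_H = 307.59 K, so ΔT = 42.94 K.
COP_Carnot = T_C/ΔT = 264.65/42.94 = 6.163.
η_II = COP_actual/COP_Carnot = 2.513/6.163 = 0.4078.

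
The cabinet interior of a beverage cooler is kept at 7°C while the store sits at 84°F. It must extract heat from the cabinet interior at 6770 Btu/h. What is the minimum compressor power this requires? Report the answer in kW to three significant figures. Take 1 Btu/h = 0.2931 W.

0.155 kW

In absolute terms T_C = 280.15 K and T_H = 302.04 K, so ΔT = 21.89 K.
COP_Carnot = T_C/ΔT = 280.15/21.89 = 12.80.
Ẇ_min = Q̇/COP_Carnot = 6770/12.80 = 529.0 Btu/h = 0.1550 kW.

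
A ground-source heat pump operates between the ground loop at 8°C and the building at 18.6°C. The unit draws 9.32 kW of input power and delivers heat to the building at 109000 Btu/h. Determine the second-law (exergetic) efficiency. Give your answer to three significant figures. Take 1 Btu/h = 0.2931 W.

Converting, Q̇_H = 109000 Btu/h = 31.95 kW, so COP_actual = Q̇_H/Ẇ = 31.95/9.320 = 3.428.
In absolute terms T_C = 281.15 K and T_H = 291.75 K, so ΔT = 10.60 K.
COP_Carnot = T_H/ΔT = 291.75/10.60 = 27.52.
η_II = COP_actual/COP_Carnot = 3.428/27.52 = 0.1245.

0.125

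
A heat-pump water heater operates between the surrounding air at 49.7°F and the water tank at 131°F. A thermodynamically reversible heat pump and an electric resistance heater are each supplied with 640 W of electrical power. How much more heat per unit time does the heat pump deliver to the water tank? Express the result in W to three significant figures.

In absolute terms T_C = 282.98 K and T_H = 328.15 K, so ΔT = 45.17 K.
COP_Carnot = T_H/ΔT = 328.15/45.17 = 7.265.
The heat pump delivers Q̇_H = COP × Ẇ = 4650 W; the resistance heater delivers Ẇ = 640.0 W.
Extra = (COP − 1)·Ẇ = 4010 W.

4010 W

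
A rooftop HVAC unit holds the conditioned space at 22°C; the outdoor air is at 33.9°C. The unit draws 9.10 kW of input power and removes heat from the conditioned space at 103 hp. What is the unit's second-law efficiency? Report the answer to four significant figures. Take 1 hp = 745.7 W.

0.3403

Converting, Q̇_C = 103.0 hp = 76.81 kW, so COP_actual = Q̇_C/Ẇ = 76.81/9.100 = 8.440.
In absolute terms T_C = 295.15 K and T_H = 307.05 K, so ΔT = 11.90 K.
COP_Carnot = T_C/ΔT = 295.15/11.90 = 24.80.
η_II = COP_actual/COP_Carnot = 8.440/24.80 = 0.3403.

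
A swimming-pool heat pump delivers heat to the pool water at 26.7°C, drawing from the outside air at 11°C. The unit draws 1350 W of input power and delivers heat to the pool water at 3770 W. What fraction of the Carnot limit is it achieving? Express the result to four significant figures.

COP_actual = Q̇_H/Ẇ = 3770/1350 = 2.793.
In absolute terms T_C = 284.15 K and T_H = 299.85 K, so ΔT = 15.70 K.
COP_Carnot = T_H/ΔT = 299.85/15.70 = 19.10.
η_II = COP_actual/COP_Carnot = 2.793/19.10 = 0.1462.

0.1462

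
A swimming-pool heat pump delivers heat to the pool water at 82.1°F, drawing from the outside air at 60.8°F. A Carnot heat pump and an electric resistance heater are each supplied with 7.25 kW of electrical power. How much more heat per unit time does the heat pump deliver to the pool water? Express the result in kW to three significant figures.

In absolute terms T_C = 289.15 K and T_H = 300.98 K, so ΔT = 11.83 K.
COP_Carnot = T_H/ΔT = 300.98/11.83 = 25.44.
The heat pump delivers Q̇_H = COP × Ẇ = 184.4 kW; the resistance heater delivers Ẇ = 7.250 kW.
Extra = (COP − 1)·Ẇ = 177.2 kW.

177 kW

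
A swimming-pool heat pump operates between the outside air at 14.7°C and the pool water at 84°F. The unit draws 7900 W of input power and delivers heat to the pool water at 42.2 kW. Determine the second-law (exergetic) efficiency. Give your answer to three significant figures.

Converting, Q̇_H = 42.20 kW = 42200 W, so COP_actual = Q̇_H/Ẇ = 42200/7900 = 5.342.
In absolute terms T_C = 287.85 K and T_H = 302.04 K, so ΔT = 14.19 K.
COP_Carnot = T_H/ΔT = 302.04/14.19 = 21.29.
η_II = COP_actual/COP_Carnot = 5.342/21.29 = 0.2509.

0.251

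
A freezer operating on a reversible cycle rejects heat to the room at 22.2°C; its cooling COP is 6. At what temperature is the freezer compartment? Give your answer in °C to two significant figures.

-20 °C

For a Carnot refrigerator COP_R = T_C/(T_H − T_C), so T_C = COP·T_H/(1 + COP).
With T_H = 295.35 K, T_C = 6 × 295.35/7.000 = 253.16 K.
Converting, 253.16 K = -19.99°C.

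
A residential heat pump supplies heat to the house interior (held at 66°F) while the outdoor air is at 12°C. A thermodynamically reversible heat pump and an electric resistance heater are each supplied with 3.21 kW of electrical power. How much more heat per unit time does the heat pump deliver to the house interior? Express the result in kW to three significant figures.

In absolute terms T_C = 285.15 K and T_H = 292.04 K, so ΔT = 6.889 K.
COP_Carnot = T_H/ΔT = 292.04/6.889 = 42.39.
The heat pump delivers Q̇_H = COP × Ẇ = 136.1 kW; the resistance heater delivers Ẇ = 3.210 kW.
Extra = (COP − 1)·Ẇ = 132.9 kW.

133 kW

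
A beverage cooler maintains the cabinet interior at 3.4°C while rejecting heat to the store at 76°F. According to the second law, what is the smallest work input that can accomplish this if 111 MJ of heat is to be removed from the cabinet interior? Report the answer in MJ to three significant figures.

In absolute terms T_C = 276.55 K and T_H = 297.59 K, so ΔT = 21.04 K.
The reversible limit is COP_R = T_C/ΔT = 13.14, so W_min = Q_C/COP = Q_C·ΔT/T_C.
W_min = 111.0 × 21.04/276.55 = 8.447 MJ.

8.45 MJ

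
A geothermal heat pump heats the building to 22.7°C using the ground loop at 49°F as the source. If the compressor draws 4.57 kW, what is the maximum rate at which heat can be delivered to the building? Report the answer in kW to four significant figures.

102.0 kW

In absolute terms T_C = 282.59 K and T_H = 295.85 K, so ΔT = 13.26 K.
COP_Carnot = T_H/ΔT = 295.85/13.26 = 22.32.
Q̇_max = COP_Carnot × Ẇ = 22.32 × 4.570 kW = 102.0 kW.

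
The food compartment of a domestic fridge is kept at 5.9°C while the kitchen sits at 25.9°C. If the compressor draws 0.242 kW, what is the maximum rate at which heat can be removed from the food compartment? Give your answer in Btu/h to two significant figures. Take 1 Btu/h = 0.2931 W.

12000 Btu/h

In absolute terms T_C = 279.05 K and T_H = 299.05 K, so ΔT = 20.00 K.
COP_Carnot = T_C/ΔT = 279.05/20.00 = 13.95.
Q̇_max = COP_Carnot × Ẇ = 13.95 × 0.2420 kW = 3.377 kW = 11520 Btu/h.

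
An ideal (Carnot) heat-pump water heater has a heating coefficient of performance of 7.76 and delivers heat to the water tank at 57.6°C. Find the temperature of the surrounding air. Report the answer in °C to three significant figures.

15.0 °C

COP_HP = T_H/(T_H − T_C) gives T_H − T_C = T_H/COP.
With T_H = 330.75 K, T_C = 330.75 × (1 − 1/7.76) = 288.13 K.
Converting, 288.13 K = 14.98°C.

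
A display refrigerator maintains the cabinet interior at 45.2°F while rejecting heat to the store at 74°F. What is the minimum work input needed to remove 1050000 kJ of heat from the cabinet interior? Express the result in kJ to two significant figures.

60000 kJ

In absolute terms T_C = 280.48 K and T_H = 296.48 K, so ΔT = 16.00 K.
The reversible limit is COP_R = T_C/ΔT = 17.53, so W_min = Q_C/COP = Q_C·ΔT/T_C.
W_min = 1050000 × 16.00/280.48 = 59900 kJ.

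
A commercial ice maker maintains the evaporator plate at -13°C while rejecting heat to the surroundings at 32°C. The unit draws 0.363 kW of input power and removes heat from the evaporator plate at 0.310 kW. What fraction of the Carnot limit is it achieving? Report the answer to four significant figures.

0.1477

COP_actual = Q̇_C/Ẇ = 0.3100/0.3630 = 0.8540.
In absolute terms T_C = 260.15 K and T_H = 305.15 K, so ΔT = 45.00 K.
COP_Carnot = T_C/ΔT = 260.15/45.00 = 5.781.
η_II = COP_actual/COP_Carnot = 0.8540/5.781 = 0.1477.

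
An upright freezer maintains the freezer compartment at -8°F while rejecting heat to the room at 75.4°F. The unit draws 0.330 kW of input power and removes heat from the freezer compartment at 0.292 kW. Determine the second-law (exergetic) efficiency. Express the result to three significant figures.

0.163

COP_actual = Q̇_C/Ẇ = 0.2920/0.3300 = 0.8848.
In absolute terms T_C = 250.93 K and T_H = 297.26 K, so ΔT = 46.33 K.
COP_Carnot = T_C/ΔT = 250.93/46.33 = 5.416.
η_II = COP_actual/COP_Carnot = 0.8848/5.416 = 0.1634.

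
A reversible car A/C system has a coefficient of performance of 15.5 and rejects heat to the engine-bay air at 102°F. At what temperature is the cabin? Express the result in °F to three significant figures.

For a Carnot refrigerator COP_R = T_C/(T_H − T_C), so T_C = COP·T_H/(1 + COP).
With T_H = 312.04 K, T_C = 15.5 × 312.04/16.50 = 293.13 K.
Converting, 293.13 K = 67.96°F.

68.0 °F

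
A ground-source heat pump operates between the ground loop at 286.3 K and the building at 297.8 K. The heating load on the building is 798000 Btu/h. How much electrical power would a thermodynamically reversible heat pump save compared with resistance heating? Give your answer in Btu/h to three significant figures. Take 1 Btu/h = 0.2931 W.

767000 Btu/h

The reservoir spacing is ΔT = 297.8 − 286.3 = 11.50 K.
COP_Carnot = T_H/ΔT = 297.80/11.50 = 25.90.
Resistance heating needs Ẇ_res = Q̇_H = 798000 Btu/h; the reversible heat pump needs only Ẇ_hp = Q̇_H/COP = 30820 Btu/h.
Saving = 798000 − 30820 = 767200 Btu/h.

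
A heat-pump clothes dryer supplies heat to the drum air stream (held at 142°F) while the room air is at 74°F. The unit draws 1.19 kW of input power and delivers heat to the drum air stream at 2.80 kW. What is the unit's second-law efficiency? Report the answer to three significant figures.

0.266

COP_actual = Q̇_H/Ẇ = 2.800/1.190 = 2.353.
In absolute terms T_C = 296.48 K and T_H = 334.26 K, so ΔT = 37.78 K.
COP_Carnot = T_H/ΔT = 334.26/37.78 = 8.848.
η_II = COP_actual/COP_Carnot = 2.353/8.848 = 0.2659.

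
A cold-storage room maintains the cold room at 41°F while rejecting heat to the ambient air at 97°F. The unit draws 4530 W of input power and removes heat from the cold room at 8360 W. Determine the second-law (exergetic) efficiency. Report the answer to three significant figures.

0.206

COP_actual = Q̇_C/Ẇ = 8360/4530 = 1.845.
In absolute terms T_C = 278.15 K and T_H = 309.26 K, so ΔT = 31.11 K.
COP_Carnot = T_C/ΔT = 278.15/31.11 = 8.941.
η_II = COP_actual/COP_Carnot = 1.845/8.941 = 0.2064.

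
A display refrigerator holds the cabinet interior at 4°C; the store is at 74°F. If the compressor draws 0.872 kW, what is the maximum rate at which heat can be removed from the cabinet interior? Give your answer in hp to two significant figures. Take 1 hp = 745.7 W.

17 hp

In absolute terms T_C = 277.15 K and T_H = 296.48 K, so ΔT = 19.33 K.
COP_Carnot = T_C/ΔT = 277.15/19.33 = 14.34.
Q̇_max = COP_Carnot × Ẇ = 14.34 × 0.8720 kW = 12.50 kW = 16.76 hp.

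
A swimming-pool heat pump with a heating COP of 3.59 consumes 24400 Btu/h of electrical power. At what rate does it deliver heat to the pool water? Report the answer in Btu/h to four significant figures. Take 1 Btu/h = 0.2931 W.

Q̇_H = COP_HP × Ẇ = 3.59 × 24400 = 87600 Btu/h.

87600 Btu/h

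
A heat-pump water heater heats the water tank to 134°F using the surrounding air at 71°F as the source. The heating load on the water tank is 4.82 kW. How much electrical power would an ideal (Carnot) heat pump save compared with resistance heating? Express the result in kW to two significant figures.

4.3 kW

In absolute terms T_C = 294.82 K and T_H = 329.82 K, so ΔT = 35.00 K.
COP_Carnot = T_H/ΔT = 329.82/35.00 = 9.423.
Resistance heating needs Ẇ_res = Q̇_H = 4.820 kW; the reversible heat pump needs only Ẇ_hp = Q̇_H/COP = 0.5115 kW.
Saving = 4.820 − 0.5115 = 4.309 kW.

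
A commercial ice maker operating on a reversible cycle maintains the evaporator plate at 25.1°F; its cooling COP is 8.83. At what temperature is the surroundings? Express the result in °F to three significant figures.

80.0 °F

COP_R = T_C/(T_H − T_C) gives T_H − T_C = T_C/COP.
With T_C = 269.32 K, T_H = 269.32 × (1 + 1/8.83) = 299.82 K.
Converting, 299.82 K = 80.00°F.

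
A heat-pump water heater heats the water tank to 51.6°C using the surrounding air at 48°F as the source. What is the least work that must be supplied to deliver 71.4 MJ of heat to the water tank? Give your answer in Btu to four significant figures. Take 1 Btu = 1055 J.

In absolute terms T_C = 282.04 K and T_H = 324.75 K, so ΔT = 42.71 K.
The reversible limit is COP_HP = T_H/ΔT = 7.603, so W_min = Q_H/COP = Q_H·ΔT/T_H.
W_min = 71.40 × 42.71/324.75 = 9.391 MJ = 8901 Btu.

8901 Btu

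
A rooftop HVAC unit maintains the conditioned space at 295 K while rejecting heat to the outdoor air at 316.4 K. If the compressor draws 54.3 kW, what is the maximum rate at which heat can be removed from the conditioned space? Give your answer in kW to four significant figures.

748.5 kW

The reservoir spacing is ΔT = 316.4 − 295 = 21.40 K.
COP_Carnot = T_C/ΔT = 295.00/21.40 = 13.79.
Q̇_max = COP_Carnot × Ẇ = 13.79 × 54.30 kW = 748.5 kW.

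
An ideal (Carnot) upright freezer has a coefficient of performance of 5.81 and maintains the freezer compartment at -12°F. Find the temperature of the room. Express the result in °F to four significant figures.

65.05 °F

COP_R = T_C/(T_H − T_C) gives T_H − T_C = T_C/COP.
With T_C = 248.71 K, T_H = 248.71 × (1 + 1/5.81) = 291.51 K.
Converting, 291.51 K = 65.05°F.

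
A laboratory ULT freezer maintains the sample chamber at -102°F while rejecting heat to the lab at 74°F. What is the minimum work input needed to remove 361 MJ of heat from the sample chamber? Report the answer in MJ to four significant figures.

In absolute terms T_C = 198.71 K and T_H = 296.48 K, so ΔT = 97.78 K.
The reversible limit is COP_R = T_C/ΔT = 2.032, so W_min = Q_C/COP = Q_C·ΔT/T_C.
W_min = 361.0 × 97.78/198.71 = 177.6 MJ.

177.6 MJ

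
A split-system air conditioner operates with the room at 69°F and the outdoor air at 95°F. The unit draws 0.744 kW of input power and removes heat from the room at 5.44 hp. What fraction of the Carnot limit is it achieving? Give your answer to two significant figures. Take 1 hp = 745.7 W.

0.27

Converting, Q̇_C = 5.440 hp = 4.057 kW, so COP_actual = Q̇_C/Ẇ = 4.057/0.7440 = 5.452.
In absolute terms T_C = 293.71 K and T_H = 308.15 K, so ΔT = 14.44 K.
COP_Carnot = T_C/ΔT = 293.71/14.44 = 20.33.
η_II = COP_actual/COP_Carnot = 5.452/20.33 = 0.2682.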